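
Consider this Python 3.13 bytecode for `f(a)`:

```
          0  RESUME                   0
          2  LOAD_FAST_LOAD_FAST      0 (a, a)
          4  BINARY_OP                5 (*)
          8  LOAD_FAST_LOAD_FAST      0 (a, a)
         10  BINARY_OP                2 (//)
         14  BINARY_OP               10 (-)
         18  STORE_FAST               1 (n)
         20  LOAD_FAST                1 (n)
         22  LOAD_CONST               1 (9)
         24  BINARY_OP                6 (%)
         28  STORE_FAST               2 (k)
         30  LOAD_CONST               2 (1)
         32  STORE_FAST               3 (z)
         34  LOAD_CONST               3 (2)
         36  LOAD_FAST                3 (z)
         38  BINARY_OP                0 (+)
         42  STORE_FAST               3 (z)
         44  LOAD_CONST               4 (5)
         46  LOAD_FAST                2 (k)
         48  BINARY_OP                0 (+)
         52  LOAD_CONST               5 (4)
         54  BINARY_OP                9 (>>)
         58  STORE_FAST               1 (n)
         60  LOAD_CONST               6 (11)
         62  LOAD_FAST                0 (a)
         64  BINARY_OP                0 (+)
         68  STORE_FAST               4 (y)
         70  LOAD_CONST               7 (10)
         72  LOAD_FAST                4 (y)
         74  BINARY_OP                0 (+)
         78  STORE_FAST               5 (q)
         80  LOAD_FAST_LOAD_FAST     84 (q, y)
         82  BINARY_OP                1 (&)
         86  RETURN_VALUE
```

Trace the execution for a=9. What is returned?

20

LOAD_FAST_LOAD_FAST a,a → push 9,9. Stack: [9, 9]
BINARY_OP * → 9 * 9 = 81. Stack: [81]
LOAD_FAST_LOAD_FAST a,a → push 9,9. Stack: [81, 9, 9]
BINARY_OP // → 9 // 9 = 1. Stack: [81, 1]
BINARY_OP - → 81 - 1 = 80. Stack: [80]
STORE_FAST n → n=80. Stack: []
LOAD_FAST n → push 80. Stack: [80]
LOAD_CONST → push 9. Stack: [80, 9]
BINARY_OP % → 80 % 9 = 8. Stack: [8]
STORE_FAST k → k=8. Stack: []
LOAD_CONST → push 1. Stack: [1]
STORE_FAST z → z=1. Stack: []
LOAD_CONST → push 2. Stack: [2]
LOAD_FAST z → push 1. Stack: [2, 1]
BINARY_OP + → 2 + 1 = 3. Stack: [3]
STORE_FAST z → z=3. Stack: []
LOAD_CONST → push 5. Stack: [5]
LOAD_FAST k → push 8. Stack: [5, 8]
BINARY_OP + → 5 + 8 = 13. Stack: [13]
LOAD_CONST → push 4. Stack: [13, 4]
BINARY_OP >> → 13 >> 4 = 0. Stack: [0]
STORE_FAST n → n=0. Stack: []
LOAD_CONST → push 11. Stack: [11]
LOAD_FAST a → push 9. Stack: [11, 9]
BINARY_OP + → 11 + 9 = 20. Stack: [20]
STORE_FAST y → y=20. Stack: []
LOAD_CONST → push 10. Stack: [10]
LOAD_FAST y → push 20. Stack: [10, 20]
BINARY_OP + → 10 + 20 = 30. Stack: [30]
STORE_FAST q → q=30. Stack: []
LOAD_FAST_LOAD_FAST q,y → push 30,20. Stack: [30, 20]
BINARY_OP & → 30 & 20 = 20. Stack: [20]
RETURN_VALUE → return 20.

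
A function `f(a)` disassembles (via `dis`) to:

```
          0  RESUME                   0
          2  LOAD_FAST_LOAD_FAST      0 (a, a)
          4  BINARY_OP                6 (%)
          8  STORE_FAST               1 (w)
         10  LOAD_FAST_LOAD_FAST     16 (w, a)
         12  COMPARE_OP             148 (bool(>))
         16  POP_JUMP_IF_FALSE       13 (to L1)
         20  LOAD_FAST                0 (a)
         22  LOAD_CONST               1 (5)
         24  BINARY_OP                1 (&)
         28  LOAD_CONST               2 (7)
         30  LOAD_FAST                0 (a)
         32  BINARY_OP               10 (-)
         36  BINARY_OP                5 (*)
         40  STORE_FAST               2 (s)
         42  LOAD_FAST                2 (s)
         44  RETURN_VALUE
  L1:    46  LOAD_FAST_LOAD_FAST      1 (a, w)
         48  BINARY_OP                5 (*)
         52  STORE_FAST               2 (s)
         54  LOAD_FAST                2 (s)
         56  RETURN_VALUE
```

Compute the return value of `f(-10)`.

LOAD_FAST_LOAD_FAST a,a → push -10,-10. Stack: [-10, -10]
BINARY_OP % → -10 % -10 = 0. Stack: [0]
STORE_FAST w → w=0. Stack: []
LOAD_FAST_LOAD_FAST w,a → push 0,-10. Stack: [0, -10]
COMPARE_OP bool(>) → 0 vs -10 = True. Stack: [True]
POP_JUMP_IF_FALSE → pop True; no jump. Stack: []
LOAD_FAST a → push -10. Stack: [-10]
LOAD_CONST → push 5. Stack: [-10, 5]
BINARY_OP & → -10 & 5 = 4. Stack: [4]
LOAD_CONST → push 7. Stack: [4, 7]
LOAD_FAST a → push -10. Stack: [4, 7, -10]
BINARY_OP - → 7 - -10 = 17. Stack: [4, 17]
BINARY_OP * → 4 * 17 = 68. Stack: [68]
STORE_FAST s → s=68. Stack: []
LOAD_FAST s → push 68. Stack: [68]
RETURN_VALUE → return 68.

68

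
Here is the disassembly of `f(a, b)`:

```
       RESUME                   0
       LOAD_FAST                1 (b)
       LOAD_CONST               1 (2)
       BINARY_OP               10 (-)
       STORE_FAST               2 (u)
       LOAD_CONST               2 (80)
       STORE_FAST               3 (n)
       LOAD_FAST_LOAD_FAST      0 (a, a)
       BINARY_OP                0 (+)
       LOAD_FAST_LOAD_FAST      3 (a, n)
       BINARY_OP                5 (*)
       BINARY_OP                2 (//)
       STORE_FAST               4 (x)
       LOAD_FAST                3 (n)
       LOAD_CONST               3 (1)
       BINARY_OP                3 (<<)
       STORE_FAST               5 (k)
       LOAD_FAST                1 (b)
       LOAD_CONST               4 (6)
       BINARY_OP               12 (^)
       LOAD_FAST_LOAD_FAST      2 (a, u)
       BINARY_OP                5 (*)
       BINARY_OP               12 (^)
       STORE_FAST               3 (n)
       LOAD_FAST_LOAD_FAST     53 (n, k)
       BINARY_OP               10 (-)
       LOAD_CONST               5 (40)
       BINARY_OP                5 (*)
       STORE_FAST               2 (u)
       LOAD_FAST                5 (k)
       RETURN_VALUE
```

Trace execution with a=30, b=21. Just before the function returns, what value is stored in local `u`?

15720

LOAD_FAST b → push 21. Stack: [21]
LOAD_CONST → push 2. Stack: [21, 2]
BINARY_OP - → 21 - 2 = 19. Stack: [19]
STORE_FAST u → u=19. Stack: []
LOAD_CONST → push 80. Stack: [80]
STORE_FAST n → n=80. Stack: []
LOAD_FAST_LOAD_FAST a,a → push 30,30. Stack: [30, 30]
BINARY_OP + → 30 + 30 = 60. Stack: [60]
LOAD_FAST_LOAD_FAST a,n → push 30,80. Stack: [60, 30, 80]
BINARY_OP * → 30 * 80 = 2400. Stack: [60, 2400]
BINARY_OP // → 60 // 2400 = 0. Stack: [0]
STORE_FAST x → x=0. Stack: []
LOAD_FAST n → push 80. Stack: [80]
LOAD_CONST → push 1. Stack: [80, 1]
BINARY_OP << → 80 << 1 = 160. Stack: [160]
STORE_FAST k → k=160. Stack: []
LOAD_FAST b → push 21. Stack: [21]
LOAD_CONST → push 6. Stack: [21, 6]
BINARY_OP ^ → 21 ^ 6 = 19. Stack: [19]
LOAD_FAST_LOAD_FAST a,u → push 30,19. Stack: [19, 30, 19]
BINARY_OP * → 30 * 19 = 570. Stack: [19, 570]
BINARY_OP ^ → 19 ^ 570 = 553. Stack: [553]
STORE_FAST n → n=553. Stack: []
LOAD_FAST_LOAD_FAST n,k → push 553,160. Stack: [553, 160]
BINARY_OP - → 553 - 160 = 393. Stack: [393]
LOAD_CONST → push 40. Stack: [393, 40]
BINARY_OP * → 393 * 40 = 15720. Stack: [15720]
STORE_FAST u → u=15720. Stack: []
LOAD_FAST k → push 160. Stack: [160]
RETURN_VALUE → return 160.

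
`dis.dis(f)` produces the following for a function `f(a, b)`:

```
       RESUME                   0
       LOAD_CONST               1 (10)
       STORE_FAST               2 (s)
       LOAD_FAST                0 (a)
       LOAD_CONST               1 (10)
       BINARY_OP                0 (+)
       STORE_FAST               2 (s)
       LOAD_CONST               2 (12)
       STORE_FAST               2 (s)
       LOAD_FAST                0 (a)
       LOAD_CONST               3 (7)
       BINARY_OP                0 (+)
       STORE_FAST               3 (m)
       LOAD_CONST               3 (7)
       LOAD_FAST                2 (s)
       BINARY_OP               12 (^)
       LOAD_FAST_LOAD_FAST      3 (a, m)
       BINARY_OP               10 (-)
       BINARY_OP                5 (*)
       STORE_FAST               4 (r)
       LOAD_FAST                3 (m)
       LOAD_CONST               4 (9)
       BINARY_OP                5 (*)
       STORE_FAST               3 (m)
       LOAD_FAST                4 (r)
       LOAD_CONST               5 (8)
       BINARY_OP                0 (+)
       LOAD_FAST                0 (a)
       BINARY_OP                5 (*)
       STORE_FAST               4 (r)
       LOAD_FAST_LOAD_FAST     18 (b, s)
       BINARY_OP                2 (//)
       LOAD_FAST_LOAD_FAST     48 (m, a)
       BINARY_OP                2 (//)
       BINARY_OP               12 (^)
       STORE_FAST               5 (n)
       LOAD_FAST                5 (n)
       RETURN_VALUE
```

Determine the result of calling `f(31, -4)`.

LOAD_CONST → push 10. Stack: [10]
STORE_FAST s → s=10. Stack: []
LOAD_FAST a → push 31. Stack: [31]
LOAD_CONST → push 10. Stack: [31, 10]
BINARY_OP + → 31 + 10 = 41. Stack: [41]
STORE_FAST s → s=41. Stack: []
LOAD_CONST → push 12. Stack: [12]
STORE_FAST s → s=12. Stack: []
LOAD_FAST a → push 31. Stack: [31]
LOAD_CONST → push 7. Stack: [31, 7]
BINARY_OP + → 31 + 7 = 38. Stack: [38]
STORE_FAST m → m=38. Stack: []
LOAD_CONST → push 7. Stack: [7]
LOAD_FAST s → push 12. Stack: [7, 12]
BINARY_OP ^ → 7 ^ 12 = 11. Stack: [11]
LOAD_FAST_LOAD_FAST a,m → push 31,38. Stack: [11, 31, 38]
BINARY_OP - → 31 - 38 = -7. Stack: [11, -7]
BINARY_OP * → 11 * -7 = -77. Stack: [-77]
STORE_FAST r → r=-77. Stack: []
LOAD_FAST m → push 38. Stack: [38]
LOAD_CONST → push 9. Stack: [38, 9]
BINARY_OP * → 38 * 9 = 342. Stack: [342]
STORE_FAST m → m=342. Stack: []
LOAD_FAST r → push -77. Stack: [-77]
LOAD_CONST → push 8. Stack: [-77, 8]
BINARY_OP + → -77 + 8 = -69. Stack: [-69]
LOAD_FAST a → push 31. Stack: [-69, 31]
BINARY_OP * → -69 * 31 = -2139. Stack: [-2139]
STORE_FAST r → r=-2139. Stack: []
LOAD_FAST_LOAD_FAST b,s → push -4,12. Stack: [-4, 12]
BINARY_OP // → -4 // 12 = -1. Stack: [-1]
LOAD_FAST_LOAD_FAST m,a → push 342,31. Stack: [-1, 342, 31]
BINARY_OP // → 342 // 31 = 11. Stack: [-1, 11]
BINARY_OP ^ → -1 ^ 11 = -12. Stack: [-12]
STORE_FAST n → n=-12. Stack: []
LOAD_FAST n → push -12. Stack: [-12]
RETURN_VALUE → return -12.

-12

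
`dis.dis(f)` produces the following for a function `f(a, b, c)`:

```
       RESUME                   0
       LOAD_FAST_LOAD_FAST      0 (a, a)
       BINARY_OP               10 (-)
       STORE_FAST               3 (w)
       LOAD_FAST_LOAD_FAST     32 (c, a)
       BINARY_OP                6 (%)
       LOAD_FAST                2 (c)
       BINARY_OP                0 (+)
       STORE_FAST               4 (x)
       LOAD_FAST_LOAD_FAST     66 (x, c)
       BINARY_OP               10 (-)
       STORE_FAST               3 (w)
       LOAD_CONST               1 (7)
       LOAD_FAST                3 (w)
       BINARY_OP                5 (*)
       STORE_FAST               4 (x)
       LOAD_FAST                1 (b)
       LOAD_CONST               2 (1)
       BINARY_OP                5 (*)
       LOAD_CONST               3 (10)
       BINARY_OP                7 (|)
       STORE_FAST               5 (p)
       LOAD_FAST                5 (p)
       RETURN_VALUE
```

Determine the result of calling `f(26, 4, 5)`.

LOAD_FAST_LOAD_FAST a,a → push 26,26. Stack: [26, 26]
BINARY_OP - → 26 - 26 = 0. Stack: [0]
STORE_FAST w → w=0. Stack: []
LOAD_FAST_LOAD_FAST c,a → push 5,26. Stack: [5, 26]
BINARY_OP % → 5 % 26 = 5. Stack: [5]
LOAD_FAST c → push 5. Stack: [5, 5]
BINARY_OP + → 5 + 5 = 10. Stack: [10]
STORE_FAST x → x=10. Stack: []
LOAD_FAST_LOAD_FAST x,c → push 10,5. Stack: [10, 5]
BINARY_OP - → 10 - 5 = 5. Stack: [5]
STORE_FAST w → w=5. Stack: []
LOAD_CONST → push 7. Stack: [7]
LOAD_FAST w → push 5. Stack: [7, 5]
BINARY_OP * → 7 * 5 = 35. Stack: [35]
STORE_FAST x → x=35. Stack: []
LOAD_FAST b → push 4. Stack: [4]
LOAD_CONST → push 1. Stack: [4, 1]
BINARY_OP * → 4 * 1 = 4. Stack: [4]
LOAD_CONST → push 10. Stack: [4, 10]
BINARY_OP | → 4 | 10 = 14. Stack: [14]
STORE_FAST p → p=14. Stack: []
LOAD_FAST p → push 14. Stack: [14]
RETURN_VALUE → return 14.

14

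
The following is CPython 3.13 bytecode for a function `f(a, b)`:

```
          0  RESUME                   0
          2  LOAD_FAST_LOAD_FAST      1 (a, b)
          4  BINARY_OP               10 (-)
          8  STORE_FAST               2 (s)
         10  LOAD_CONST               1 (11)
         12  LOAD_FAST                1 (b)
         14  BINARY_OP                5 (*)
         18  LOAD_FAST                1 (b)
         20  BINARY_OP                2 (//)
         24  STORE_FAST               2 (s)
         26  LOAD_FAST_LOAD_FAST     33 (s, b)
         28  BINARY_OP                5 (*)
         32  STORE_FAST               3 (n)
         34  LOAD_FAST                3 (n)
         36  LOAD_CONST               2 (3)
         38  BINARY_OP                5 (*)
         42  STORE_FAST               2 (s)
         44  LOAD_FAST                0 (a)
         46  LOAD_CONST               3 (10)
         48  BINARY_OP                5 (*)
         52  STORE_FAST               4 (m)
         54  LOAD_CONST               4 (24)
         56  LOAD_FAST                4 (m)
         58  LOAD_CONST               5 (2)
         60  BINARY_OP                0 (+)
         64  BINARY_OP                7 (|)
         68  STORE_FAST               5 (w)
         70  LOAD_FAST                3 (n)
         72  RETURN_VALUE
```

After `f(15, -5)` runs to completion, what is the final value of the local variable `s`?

LOAD_FAST_LOAD_FAST a,b → push 15,-5. Stack: [15, -5]
BINARY_OP - → 15 - -5 = 20. Stack: [20]
STORE_FAST s → s=20. Stack: []
LOAD_CONST → push 11. Stack: [11]
LOAD_FAST b → push -5. Stack: [11, -5]
BINARY_OP * → 11 * -5 = -55. Stack: [-55]
LOAD_FAST b → push -5. Stack: [-55, -5]
BINARY_OP // → -55 // -5 = 11. Stack: [11]
STORE_FAST s → s=11. Stack: []
LOAD_FAST_LOAD_FAST s,b → push 11,-5. Stack: [11, -5]
BINARY_OP * → 11 * -5 = -55. Stack: [-55]
STORE_FAST n → n=-55. Stack: []
LOAD_FAST n → push -55. Stack: [-55]
LOAD_CONST → push 3. Stack: [-55, 3]
BINARY_OP * → -55 * 3 = -165. Stack: [-165]
STORE_FAST s → s=-165. Stack: []
LOAD_FAST a → push 15. Stack: [15]
LOAD_CONST → push 10. Stack: [15, 10]
BINARY_OP * → 15 * 10 = 150. Stack: [150]
STORE_FAST m → m=150. Stack: []
LOAD_CONST → push 24. Stack: [24]
LOAD_FAST m → push 150. Stack: [24, 150]
LOAD_CONST → push 2. Stack: [24, 150, 2]
BINARY_OP + → 150 + 2 = 152. Stack: [24, 152]
BINARY_OP | → 24 | 152 = 152. Stack: [152]
STORE_FAST w → w=152. Stack: []
LOAD_FAST n → push -55. Stack: [-55]
RETURN_VALUE → return -55.

-165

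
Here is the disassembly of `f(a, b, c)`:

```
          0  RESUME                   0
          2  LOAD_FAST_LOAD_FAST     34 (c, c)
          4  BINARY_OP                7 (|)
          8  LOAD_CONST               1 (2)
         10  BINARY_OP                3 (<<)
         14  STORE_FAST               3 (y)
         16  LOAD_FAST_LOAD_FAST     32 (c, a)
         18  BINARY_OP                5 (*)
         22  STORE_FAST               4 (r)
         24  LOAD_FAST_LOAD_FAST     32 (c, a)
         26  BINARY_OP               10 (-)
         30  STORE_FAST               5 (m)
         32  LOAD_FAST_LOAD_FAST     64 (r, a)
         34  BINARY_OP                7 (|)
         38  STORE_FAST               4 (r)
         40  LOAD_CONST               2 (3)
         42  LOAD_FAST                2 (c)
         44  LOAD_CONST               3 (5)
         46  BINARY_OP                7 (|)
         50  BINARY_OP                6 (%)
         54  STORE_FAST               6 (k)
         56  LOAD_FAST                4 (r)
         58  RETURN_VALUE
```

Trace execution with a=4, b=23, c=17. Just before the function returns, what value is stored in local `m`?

LOAD_FAST_LOAD_FAST c,c → push 17,17. Stack: [17, 17]
BINARY_OP | → 17 | 17 = 17. Stack: [17]
LOAD_CONST → push 2. Stack: [17, 2]
BINARY_OP << → 17 << 2 = 68. Stack: [68]
STORE_FAST y → y=68. Stack: []
LOAD_FAST_LOAD_FAST c,a → push 17,4. Stack: [17, 4]
BINARY_OP * → 17 * 4 = 68. Stack: [68]
STORE_FAST r → r=68. Stack: []
LOAD_FAST_LOAD_FAST c,a → push 17,4. Stack: [17, 4]
BINARY_OP - → 17 - 4 = 13. Stack: [13]
STORE_FAST m → m=13. Stack: []
LOAD_FAST_LOAD_FAST r,a → push 68,4. Stack: [68, 4]
BINARY_OP | → 68 | 4 = 68. Stack: [68]
STORE_FAST r → r=68. Stack: []
LOAD_CONST → push 3. Stack: [3]
LOAD_FAST c → push 17. Stack: [3, 17]
LOAD_CONST → push 5. Stack: [3, 17, 5]
BINARY_OP | → 17 | 5 = 21. Stack: [3, 21]
BINARY_OP % → 3 % 21 = 3. Stack: [3]
STORE_FAST k → k=3. Stack: []
LOAD_FAST r → push 68. Stack: [68]
RETURN_VALUE → return 68.

13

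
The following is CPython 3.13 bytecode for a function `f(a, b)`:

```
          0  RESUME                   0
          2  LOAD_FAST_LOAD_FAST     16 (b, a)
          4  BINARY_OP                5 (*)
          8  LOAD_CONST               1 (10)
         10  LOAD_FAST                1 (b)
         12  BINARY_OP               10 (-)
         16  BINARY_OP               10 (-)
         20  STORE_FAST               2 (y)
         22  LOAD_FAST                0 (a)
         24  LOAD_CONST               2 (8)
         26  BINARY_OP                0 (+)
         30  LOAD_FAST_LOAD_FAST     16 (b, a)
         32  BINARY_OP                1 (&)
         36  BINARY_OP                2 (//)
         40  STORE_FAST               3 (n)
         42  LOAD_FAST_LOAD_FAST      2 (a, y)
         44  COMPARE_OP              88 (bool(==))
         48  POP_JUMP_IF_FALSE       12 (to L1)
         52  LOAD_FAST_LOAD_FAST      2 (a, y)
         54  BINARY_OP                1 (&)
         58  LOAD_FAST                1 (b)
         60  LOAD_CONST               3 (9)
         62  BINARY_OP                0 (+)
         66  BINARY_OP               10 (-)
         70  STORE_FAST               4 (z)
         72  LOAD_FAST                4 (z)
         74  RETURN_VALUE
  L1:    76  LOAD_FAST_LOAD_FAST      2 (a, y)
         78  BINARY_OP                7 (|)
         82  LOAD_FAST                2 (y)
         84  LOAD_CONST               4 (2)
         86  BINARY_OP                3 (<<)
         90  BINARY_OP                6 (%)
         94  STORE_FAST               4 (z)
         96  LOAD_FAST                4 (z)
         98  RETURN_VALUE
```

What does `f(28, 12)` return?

350

LOAD_FAST_LOAD_FAST b,a → push 12,28. Stack: [12, 28]
BINARY_OP * → 12 * 28 = 336. Stack: [336]
LOAD_CONST → push 10. Stack: [336, 10]
LOAD_FAST b → push 12. Stack: [336, 10, 12]
BINARY_OP - → 10 - 12 = -2. Stack: [336, -2]
BINARY_OP - → 336 - -2 = 338. Stack: [338]
STORE_FAST y → y=338. Stack: []
LOAD_FAST a → push 28. Stack: [28]
LOAD_CONST → push 8. Stack: [28, 8]
BINARY_OP + → 28 + 8 = 36. Stack: [36]
LOAD_FAST_LOAD_FAST b,a → push 12,28. Stack: [36, 12, 28]
BINARY_OP & → 12 & 28 = 12. Stack: [36, 12]
BINARY_OP // → 36 // 12 = 3. Stack: [3]
STORE_FAST n → n=3. Stack: []
LOAD_FAST_LOAD_FAST a,y → push 28,338. Stack: [28, 338]
COMPARE_OP bool(==) → 28 vs 338 = False. Stack: [False]
POP_JUMP_IF_FALSE → pop False; jump. Stack: []
LOAD_FAST_LOAD_FAST a,y → push 28,338. Stack: [28, 338]
BINARY_OP | → 28 | 338 = 350. Stack: [350]
LOAD_FAST y → push 338. Stack: [350, 338]
LOAD_CONST → push 2. Stack: [350, 338, 2]
BINARY_OP << → 338 << 2 = 1352. Stack: [350, 1352]
BINARY_OP % → 350 % 1352 = 350. Stack: [350]
STORE_FAST z → z=350. Stack: []
LOAD_FAST z → push 350. Stack: [350]
RETURN_VALUE → return 350.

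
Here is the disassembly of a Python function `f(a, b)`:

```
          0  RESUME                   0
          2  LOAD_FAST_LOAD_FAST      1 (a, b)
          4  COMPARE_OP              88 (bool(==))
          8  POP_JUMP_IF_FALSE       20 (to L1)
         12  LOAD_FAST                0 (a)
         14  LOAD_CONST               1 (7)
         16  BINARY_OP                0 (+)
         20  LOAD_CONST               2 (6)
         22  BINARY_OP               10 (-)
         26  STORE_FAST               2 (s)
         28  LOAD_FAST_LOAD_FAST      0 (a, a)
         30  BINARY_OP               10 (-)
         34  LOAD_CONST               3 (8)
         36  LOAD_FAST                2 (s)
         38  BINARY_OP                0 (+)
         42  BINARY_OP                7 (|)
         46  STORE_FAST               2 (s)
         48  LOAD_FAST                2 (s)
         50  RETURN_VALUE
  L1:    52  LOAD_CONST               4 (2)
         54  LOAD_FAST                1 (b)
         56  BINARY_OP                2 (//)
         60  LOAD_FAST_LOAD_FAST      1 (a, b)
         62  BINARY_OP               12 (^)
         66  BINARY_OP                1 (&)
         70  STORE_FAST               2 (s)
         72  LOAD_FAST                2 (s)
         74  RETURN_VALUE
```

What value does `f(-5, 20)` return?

0

LOAD_FAST_LOAD_FAST a,b → push -5,20. Stack: [-5, 20]
COMPARE_OP bool(==) → -5 vs 20 = False. Stack: [False]
POP_JUMP_IF_FALSE → pop False; jump. Stack: []
LOAD_CONST → push 2. Stack: [2]
LOAD_FAST b → push 20. Stack: [2, 20]
BINARY_OP // → 2 // 20 = 0. Stack: [0]
LOAD_FAST_LOAD_FAST a,b → push -5,20. Stack: [0, -5, 20]
BINARY_OP ^ → -5 ^ 20 = -17. Stack: [0, -17]
BINARY_OP & → 0 & -17 = 0. Stack: [0]
STORE_FAST s → s=0. Stack: []
LOAD_FAST s → push 0. Stack: [0]
RETURN_VALUE → return 0.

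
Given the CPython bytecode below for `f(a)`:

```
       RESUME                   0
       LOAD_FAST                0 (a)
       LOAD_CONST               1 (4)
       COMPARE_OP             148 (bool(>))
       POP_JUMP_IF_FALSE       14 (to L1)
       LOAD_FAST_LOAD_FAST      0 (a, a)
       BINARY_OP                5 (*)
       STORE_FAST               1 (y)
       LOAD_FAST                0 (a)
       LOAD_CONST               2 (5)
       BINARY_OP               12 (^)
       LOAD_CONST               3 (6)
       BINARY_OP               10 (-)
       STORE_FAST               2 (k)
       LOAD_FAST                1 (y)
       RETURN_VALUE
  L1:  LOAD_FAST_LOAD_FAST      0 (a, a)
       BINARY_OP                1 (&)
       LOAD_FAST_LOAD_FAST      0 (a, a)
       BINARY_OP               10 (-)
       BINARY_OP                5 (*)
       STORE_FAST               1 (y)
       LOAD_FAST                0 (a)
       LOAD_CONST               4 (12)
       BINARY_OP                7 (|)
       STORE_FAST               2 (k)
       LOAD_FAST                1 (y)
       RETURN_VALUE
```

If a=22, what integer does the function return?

484

LOAD_FAST a → push 22. Stack: [22]
LOAD_CONST → push 4. Stack: [22, 4]
COMPARE_OP bool(>) → 22 vs 4 = True. Stack: [True]
POP_JUMP_IF_FALSE → pop True; no jump. Stack: []
LOAD_FAST_LOAD_FAST a,a → push 22,22. Stack: [22, 22]
BINARY_OP * → 22 * 22 = 484. Stack: [484]
STORE_FAST y → y=484. Stack: []
LOAD_FAST a → push 22. Stack: [22]
LOAD_CONST → push 5. Stack: [22, 5]
BINARY_OP ^ → 22 ^ 5 = 19. Stack: [19]
LOAD_CONST → push 6. Stack: [19, 6]
BINARY_OP - → 19 - 6 = 13. Stack: [13]
STORE_FAST k → k=13. Stack: []
LOAD_FAST y → push 484. Stack: [484]
RETURN_VALUE → return 484.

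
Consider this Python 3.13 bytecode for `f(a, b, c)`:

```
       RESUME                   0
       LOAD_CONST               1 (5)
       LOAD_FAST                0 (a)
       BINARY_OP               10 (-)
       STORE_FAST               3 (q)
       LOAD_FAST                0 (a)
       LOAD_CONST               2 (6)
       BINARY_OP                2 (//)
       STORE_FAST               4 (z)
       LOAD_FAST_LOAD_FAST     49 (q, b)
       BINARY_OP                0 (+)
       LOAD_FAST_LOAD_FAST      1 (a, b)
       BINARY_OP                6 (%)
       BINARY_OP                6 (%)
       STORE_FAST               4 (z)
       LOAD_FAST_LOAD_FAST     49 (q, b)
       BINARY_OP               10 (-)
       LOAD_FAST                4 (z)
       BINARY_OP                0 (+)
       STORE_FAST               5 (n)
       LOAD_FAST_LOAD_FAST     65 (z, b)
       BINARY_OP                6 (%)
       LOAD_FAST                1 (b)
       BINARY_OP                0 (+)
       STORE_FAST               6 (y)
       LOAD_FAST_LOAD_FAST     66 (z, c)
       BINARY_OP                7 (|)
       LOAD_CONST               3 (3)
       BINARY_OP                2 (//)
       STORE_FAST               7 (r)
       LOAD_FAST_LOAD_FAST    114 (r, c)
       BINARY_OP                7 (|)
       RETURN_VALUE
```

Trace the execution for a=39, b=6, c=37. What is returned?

LOAD_CONST → push 5. Stack: [5]
LOAD_FAST a → push 39. Stack: [5, 39]
BINARY_OP - → 5 - 39 = -34. Stack: [-34]
STORE_FAST q → q=-34. Stack: []
LOAD_FAST a → push 39. Stack: [39]
LOAD_CONST → push 6. Stack: [39, 6]
BINARY_OP // → 39 // 6 = 6. Stack: [6]
STORE_FAST z → z=6. Stack: []
LOAD_FAST_LOAD_FAST q,b → push -34,6. Stack: [-34, 6]
BINARY_OP + → -34 + 6 = -28. Stack: [-28]
LOAD_FAST_LOAD_FAST a,b → push 39,6. Stack: [-28, 39, 6]
BINARY_OP % → 39 % 6 = 3. Stack: [-28, 3]
BINARY_OP % → -28 % 3 = 2. Stack: [2]
STORE_FAST z → z=2. Stack: []
LOAD_FAST_LOAD_FAST q,b → push -34,6. Stack: [-34, 6]
BINARY_OP - → -34 - 6 = -40. Stack: [-40]
LOAD_FAST z → push 2. Stack: [-40, 2]
BINARY_OP + → -40 + 2 = -38. Stack: [-38]
STORE_FAST n → n=-38. Stack: []
LOAD_FAST_LOAD_FAST z,b → push 2,6. Stack: [2, 6]
BINARY_OP % → 2 % 6 = 2. Stack: [2]
LOAD_FAST b → push 6. Stack: [2, 6]
BINARY_OP + → 2 + 6 = 8. Stack: [8]
STORE_FAST y → y=8. Stack: []
LOAD_FAST_LOAD_FAST z,c → push 2,37. Stack: [2, 37]
BINARY_OP | → 2 | 37 = 39. Stack: [39]
LOAD_CONST → push 3. Stack: [39, 3]
BINARY_OP // → 39 // 3 = 13. Stack: [13]
STORE_FAST r → r=13. Stack: []
LOAD_FAST_LOAD_FAST r,c → push 13,37. Stack: [13, 37]
BINARY_OP | → 13 | 37 = 45. Stack: [45]
RETURN_VALUE → return 45.

45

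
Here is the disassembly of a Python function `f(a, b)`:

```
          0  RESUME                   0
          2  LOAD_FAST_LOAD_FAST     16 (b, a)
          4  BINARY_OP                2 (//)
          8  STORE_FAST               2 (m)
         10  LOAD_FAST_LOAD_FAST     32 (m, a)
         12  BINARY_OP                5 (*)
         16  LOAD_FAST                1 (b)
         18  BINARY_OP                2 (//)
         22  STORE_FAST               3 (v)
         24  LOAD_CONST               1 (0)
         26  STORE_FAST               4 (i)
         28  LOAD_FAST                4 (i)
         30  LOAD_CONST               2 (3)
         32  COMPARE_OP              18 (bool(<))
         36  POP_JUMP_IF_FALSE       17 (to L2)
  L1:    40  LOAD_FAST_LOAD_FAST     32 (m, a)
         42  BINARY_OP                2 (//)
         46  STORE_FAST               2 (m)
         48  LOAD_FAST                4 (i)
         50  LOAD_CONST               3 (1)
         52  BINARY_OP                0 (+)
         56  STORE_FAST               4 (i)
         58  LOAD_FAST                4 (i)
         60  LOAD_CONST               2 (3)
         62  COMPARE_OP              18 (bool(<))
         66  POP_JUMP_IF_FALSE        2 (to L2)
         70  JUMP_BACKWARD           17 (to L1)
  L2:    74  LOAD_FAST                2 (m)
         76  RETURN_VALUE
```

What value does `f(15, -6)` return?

-1

LOAD_FAST_LOAD_FAST b,a → push -6,15. Stack: [-6, 15]
BINARY_OP // → -6 // 15 = -1. Stack: [-1]
STORE_FAST m → m=-1. Stack: []
LOAD_FAST_LOAD_FAST m,a → push -1,15. Stack: [-1, 15]
BINARY_OP * → -1 * 15 = -15. Stack: [-15]
LOAD_FAST b → push -6. Stack: [-15, -6]
BINARY_OP // → -15 // -6 = 2. Stack: [2]
STORE_FAST v → v=2. Stack: []
LOAD_CONST → push 0. Stack: [0]
STORE_FAST i → i=0. Stack: []
LOAD_FAST i → push 0. Stack: [0]
LOAD_CONST → push 3. Stack: [0, 3]
COMPARE_OP bool(<) → 0 vs 3 = True. Stack: [True]
POP_JUMP_IF_FALSE → pop True; no jump. Stack: []
LOAD_FAST_LOAD_FAST m,a → push -1,15. Stack: [-1, 15]
BINARY_OP // → -1 // 15 = -1. Stack: [-1]
STORE_FAST m → m=-1. Stack: []
LOAD_FAST i → push 0. Stack: [0]
LOAD_CONST → push 1. Stack: [0, 1]
BINARY_OP + → 0 + 1 = 1. Stack: [1]
STORE_FAST i → i=1. Stack: []
LOAD_FAST i → push 1. Stack: [1]
LOAD_CONST → push 3. Stack: [1, 3]
COMPARE_OP bool(<) → 1 vs 3 = True. Stack: [True]
POP_JUMP_IF_FALSE → pop True; no jump. Stack: []
LOAD_FAST_LOAD_FAST m,a → push -1,15. Stack: [-1, 15]
BINARY_OP // → -1 // 15 = -1. Stack: [-1]
STORE_FAST m → m=-1. Stack: []
LOAD_FAST i → push 1. Stack: [1]
LOAD_CONST → push 1. Stack: [1, 1]
BINARY_OP + → 1 + 1 = 2. Stack: [2]
STORE_FAST i → i=2. Stack: []
LOAD_FAST i → push 2. Stack: [2]
LOAD_CONST → push 3. Stack: [2, 3]
COMPARE_OP bool(<) → 2 vs 3 = True. Stack: [True]
POP_JUMP_IF_FALSE → pop True; no jump. Stack: []
LOAD_FAST_LOAD_FAST m,a → push -1,15. Stack: [-1, 15]
BINARY_OP // → -1 // 15 = -1. Stack: [-1]
STORE_FAST m → m=-1. Stack: []
LOAD_FAST i → push 2. Stack: [2]
LOAD_CONST → push 1. Stack: [2, 1]
BINARY_OP + → 2 + 1 = 3. Stack: [3]
STORE_FAST i → i=3. Stack: []
LOAD_FAST i → push 3. Stack: [3]
LOAD_CONST → push 3. Stack: [3, 3]
COMPARE_OP bool(<) → 3 vs 3 = False. Stack: [False]
POP_JUMP_IF_FALSE → pop False; jump. Stack: []
LOAD_FAST m → push -1. Stack: [-1]
RETURN_VALUE → return -1.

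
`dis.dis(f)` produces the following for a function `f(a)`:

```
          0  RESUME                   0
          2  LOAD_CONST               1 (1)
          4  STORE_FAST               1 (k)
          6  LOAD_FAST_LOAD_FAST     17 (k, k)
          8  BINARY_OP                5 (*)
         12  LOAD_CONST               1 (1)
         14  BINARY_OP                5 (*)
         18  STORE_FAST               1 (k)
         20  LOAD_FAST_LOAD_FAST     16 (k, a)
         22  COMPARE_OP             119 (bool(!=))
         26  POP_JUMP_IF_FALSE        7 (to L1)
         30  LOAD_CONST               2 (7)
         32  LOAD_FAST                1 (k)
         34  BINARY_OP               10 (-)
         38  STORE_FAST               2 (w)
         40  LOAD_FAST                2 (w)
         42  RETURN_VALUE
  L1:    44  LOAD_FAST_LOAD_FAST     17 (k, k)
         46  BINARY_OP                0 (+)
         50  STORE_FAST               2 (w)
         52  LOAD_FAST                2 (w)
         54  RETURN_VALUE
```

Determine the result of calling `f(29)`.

LOAD_CONST → push 1. Stack: [1]
STORE_FAST k → k=1. Stack: []
LOAD_FAST_LOAD_FAST k,k → push 1,1. Stack: [1, 1]
BINARY_OP * → 1 * 1 = 1. Stack: [1]
LOAD_CONST → push 1. Stack: [1, 1]
BINARY_OP * → 1 * 1 = 1. Stack: [1]
STORE_FAST k → k=1. Stack: []
LOAD_FAST_LOAD_FAST k,a → push 1,29. Stack: [1, 29]
COMPARE_OP bool(!=) → 1 vs 29 = True. Stack: [True]
POP_JUMP_IF_FALSE → pop True; no jump. Stack: []
LOAD_CONST → push 7. Stack: [7]
LOAD_FAST k → push 1. Stack: [7, 1]
BINARY_OP - → 7 - 1 = 6. Stack: [6]
STORE_FAST w → w=6. Stack: []
LOAD_FAST w → push 6. Stack: [6]
RETURN_VALUE → return 6.

6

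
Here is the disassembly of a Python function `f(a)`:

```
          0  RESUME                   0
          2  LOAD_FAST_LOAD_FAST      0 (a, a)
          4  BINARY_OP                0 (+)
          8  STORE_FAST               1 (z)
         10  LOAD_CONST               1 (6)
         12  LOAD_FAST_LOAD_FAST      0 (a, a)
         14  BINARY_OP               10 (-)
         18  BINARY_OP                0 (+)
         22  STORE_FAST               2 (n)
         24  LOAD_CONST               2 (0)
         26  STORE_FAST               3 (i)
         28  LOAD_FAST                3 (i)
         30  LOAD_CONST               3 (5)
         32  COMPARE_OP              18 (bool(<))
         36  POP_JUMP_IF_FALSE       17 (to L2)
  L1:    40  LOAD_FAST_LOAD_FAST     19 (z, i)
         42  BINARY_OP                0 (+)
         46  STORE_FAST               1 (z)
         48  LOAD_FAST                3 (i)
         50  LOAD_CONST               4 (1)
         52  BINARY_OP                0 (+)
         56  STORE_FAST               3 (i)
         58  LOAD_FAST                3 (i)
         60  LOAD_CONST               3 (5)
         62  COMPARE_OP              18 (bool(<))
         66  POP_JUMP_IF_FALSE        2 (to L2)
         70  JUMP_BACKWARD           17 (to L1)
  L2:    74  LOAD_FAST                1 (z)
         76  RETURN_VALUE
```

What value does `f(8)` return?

LOAD_FAST_LOAD_FAST a,a → push 8,8
BINARY_OP + → 8 + 8 = 16
STORE_FAST z → z=16
LOAD_CONST → push 6
LOAD_FAST_LOAD_FAST a,a → push 8,8
BINARY_OP - → 8 - 8 = 0
BINARY_OP + → 6 + 0 = 6
STORE_FAST n → n=6
LOAD_CONST → push 0
STORE_FAST i → i=0
LOAD_FAST i → push 0
LOAD_CONST → push 5
COMPARE_OP bool(<) → 0 vs 5 = True
POP_JUMP_IF_FALSE → pop True; no jump
LOAD_FAST_LOAD_FAST z,i → push 16,0
BINARY_OP + → 16 + 0 = 16
STORE_FAST z → z=16
LOAD_FAST i → push 0
LOAD_CONST → push 1
BINARY_OP + → 0 + 1 = 1
STORE_FAST i → i=1
LOAD_FAST i → push 1
LOAD_CONST → push 5
COMPARE_OP bool(<) → 1 vs 5 = True
POP_JUMP_IF_FALSE → pop True; no jump
LOAD_FAST_LOAD_FAST z,i → push 16,1
BINARY_OP + → 16 + 1 = 17
STORE_FAST z → z=17
LOAD_FAST i → push 1
LOAD_CONST → push 1
BINARY_OP + → 1 + 1 = 2
STORE_FAST i → i=2
LOAD_FAST i → push 2
LOAD_CONST → push 5
COMPARE_OP bool(<) → 2 vs 5 = True
POP_JUMP_IF_FALSE → pop True; no jump
LOAD_FAST_LOAD_FAST z,i → push 17,2
BINARY_OP + → 17 + 2 = 19
STORE_FAST z → z=19
LOAD_FAST i → push 2
LOAD_CONST → push 1
BINARY_OP + → 2 + 1 = 3
STORE_FAST i → i=3
LOAD_FAST i → push 3
LOAD_CONST → push 5
COMPARE_OP bool(<) → 3 vs 5 = True
POP_JUMP_IF_FALSE → pop True; no jump
LOAD_FAST_LOAD_FAST z,i → push 19,3
BINARY_OP + → 19 + 3 = 22
STORE_FAST z → z=22
LOAD_FAST i → push 3
LOAD_CONST → push 1
BINARY_OP + → 3 + 1 = 4
STORE_FAST i → i=4
LOAD_FAST i → push 4
LOAD_CONST → push 5
COMPARE_OP bool(<) → 4 vs 5 = True
POP_JUMP_IF_FALSE → pop True; no jump
LOAD_FAST_LOAD_FAST z,i → push 22,4
BINARY_OP + → 22 + 4 = 26
STORE_FAST z → z=26
LOAD_FAST i → push 4
LOAD_CONST → push 1
BINARY_OP + → 4 + 1 = 5
STORE_FAST i → i=5
LOAD_FAST i → push 5
LOAD_CONST → push 5
COMPARE_OP bool(<) → 5 vs 5 = False
POP_JUMP_IF_FALSE → pop False; jump
LOAD_FAST z → push 26
RETURN_VALUE → return 26.

26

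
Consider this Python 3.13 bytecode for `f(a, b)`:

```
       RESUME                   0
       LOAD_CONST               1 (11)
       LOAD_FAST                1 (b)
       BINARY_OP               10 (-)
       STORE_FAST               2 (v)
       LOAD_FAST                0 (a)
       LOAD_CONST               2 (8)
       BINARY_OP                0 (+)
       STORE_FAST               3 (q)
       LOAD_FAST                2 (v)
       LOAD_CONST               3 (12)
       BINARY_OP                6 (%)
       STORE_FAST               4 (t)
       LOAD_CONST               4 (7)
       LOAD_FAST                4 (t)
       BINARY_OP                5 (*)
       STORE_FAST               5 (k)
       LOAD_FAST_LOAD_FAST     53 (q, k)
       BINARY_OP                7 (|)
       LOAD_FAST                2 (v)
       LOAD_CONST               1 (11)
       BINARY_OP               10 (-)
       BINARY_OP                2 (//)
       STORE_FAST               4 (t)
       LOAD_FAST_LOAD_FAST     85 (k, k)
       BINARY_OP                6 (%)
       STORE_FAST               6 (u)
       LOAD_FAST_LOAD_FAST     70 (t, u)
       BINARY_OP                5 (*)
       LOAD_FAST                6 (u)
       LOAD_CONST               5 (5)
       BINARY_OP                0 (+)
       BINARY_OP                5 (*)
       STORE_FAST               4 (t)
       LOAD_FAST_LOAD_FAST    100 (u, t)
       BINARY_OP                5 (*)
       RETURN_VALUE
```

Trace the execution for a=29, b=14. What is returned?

LOAD_CONST → push 11. Stack: [11]
LOAD_FAST b → push 14. Stack: [11, 14]
BINARY_OP - → 11 - 14 = -3. Stack: [-3]
STORE_FAST v → v=-3. Stack: []
LOAD_FAST a → push 29. Stack: [29]
LOAD_CONST → push 8. Stack: [29, 8]
BINARY_OP + → 29 + 8 = 37. Stack: [37]
STORE_FAST q → q=37. Stack: []
LOAD_FAST v → push -3. Stack: [-3]
LOAD_CONST → push 12. Stack: [-3, 12]
BINARY_OP % → -3 % 12 = 9. Stack: [9]
STORE_FAST t → t=9. Stack: []
LOAD_CONST → push 7. Stack: [7]
LOAD_FAST t → push 9. Stack: [7, 9]
BINARY_OP * → 7 * 9 = 63. Stack: [63]
STORE_FAST k → k=63. Stack: []
LOAD_FAST_LOAD_FAST q,k → push 37,63. Stack: [37, 63]
BINARY_OP | → 37 | 63 = 63. Stack: [63]
LOAD_FAST v → push -3. Stack: [63, -3]
LOAD_CONST → push 11. Stack: [63, -3, 11]
BINARY_OP - → -3 - 11 = -14. Stack: [63, -14]
BINARY_OP // → 63 // -14 = -5. Stack: [-5]
STORE_FAST t → t=-5. Stack: []
LOAD_FAST_LOAD_FAST k,k → push 63,63. Stack: [63, 63]
BINARY_OP % → 63 % 63 = 0. Stack: [0]
STORE_FAST u → u=0. Stack: []
LOAD_FAST_LOAD_FAST t,u → push -5,0. Stack: [-5, 0]
BINARY_OP * → -5 * 0 = 0. Stack: [0]
LOAD_FAST u → push 0. Stack: [0, 0]
LOAD_CONST → push 5. Stack: [0, 0, 5]
BINARY_OP + → 0 + 5 = 5. Stack: [0, 5]
BINARY_OP * → 0 * 5 = 0. Stack: [0]
STORE_FAST t → t=0. Stack: []
LOAD_FAST_LOAD_FAST u,t → push 0,0. Stack: [0, 0]
BINARY_OP * → 0 * 0 = 0. Stack: [0]
RETURN_VALUE → return 0.

0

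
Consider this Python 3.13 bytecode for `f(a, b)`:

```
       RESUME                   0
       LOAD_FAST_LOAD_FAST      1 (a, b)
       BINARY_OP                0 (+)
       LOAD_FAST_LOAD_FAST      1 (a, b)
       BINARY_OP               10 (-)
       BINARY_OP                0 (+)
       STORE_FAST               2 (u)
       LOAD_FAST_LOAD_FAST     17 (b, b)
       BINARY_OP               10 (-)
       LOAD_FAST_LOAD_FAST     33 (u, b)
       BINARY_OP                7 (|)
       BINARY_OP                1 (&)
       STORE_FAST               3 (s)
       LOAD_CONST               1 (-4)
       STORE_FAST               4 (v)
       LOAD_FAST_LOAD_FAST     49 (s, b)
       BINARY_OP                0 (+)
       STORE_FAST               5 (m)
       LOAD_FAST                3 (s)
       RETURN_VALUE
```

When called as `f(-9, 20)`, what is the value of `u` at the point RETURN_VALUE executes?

-18

LOAD_FAST_LOAD_FAST a,b → push -9,20. Stack: [-9, 20]
BINARY_OP + → -9 + 20 = 11. Stack: [11]
LOAD_FAST_LOAD_FAST a,b → push -9,20. Stack: [11, -9, 20]
BINARY_OP - → -9 - 20 = -29. Stack: [11, -29]
BINARY_OP + → 11 + -29 = -18. Stack: [-18]
STORE_FAST u → u=-18. Stack: []
LOAD_FAST_LOAD_FAST b,b → push 20,20. Stack: [20, 20]
BINARY_OP - → 20 - 20 = 0. Stack: [0]
LOAD_FAST_LOAD_FAST u,b → push -18,20. Stack: [0, -18, 20]
BINARY_OP | → -18 | 20 = -2. Stack: [0, -2]
BINARY_OP & → 0 & -2 = 0. Stack: [0]
STORE_FAST s → s=0. Stack: []
LOAD_CONST → push -4. Stack: [-4]
STORE_FAST v → v=-4. Stack: []
LOAD_FAST_LOAD_FAST s,b → push 0,20. Stack: [0, 20]
BINARY_OP + → 0 + 20 = 20. Stack: [20]
STORE_FAST m → m=20. Stack: []
LOAD_FAST s → push 0. Stack: [0]
RETURN_VALUE → return 0.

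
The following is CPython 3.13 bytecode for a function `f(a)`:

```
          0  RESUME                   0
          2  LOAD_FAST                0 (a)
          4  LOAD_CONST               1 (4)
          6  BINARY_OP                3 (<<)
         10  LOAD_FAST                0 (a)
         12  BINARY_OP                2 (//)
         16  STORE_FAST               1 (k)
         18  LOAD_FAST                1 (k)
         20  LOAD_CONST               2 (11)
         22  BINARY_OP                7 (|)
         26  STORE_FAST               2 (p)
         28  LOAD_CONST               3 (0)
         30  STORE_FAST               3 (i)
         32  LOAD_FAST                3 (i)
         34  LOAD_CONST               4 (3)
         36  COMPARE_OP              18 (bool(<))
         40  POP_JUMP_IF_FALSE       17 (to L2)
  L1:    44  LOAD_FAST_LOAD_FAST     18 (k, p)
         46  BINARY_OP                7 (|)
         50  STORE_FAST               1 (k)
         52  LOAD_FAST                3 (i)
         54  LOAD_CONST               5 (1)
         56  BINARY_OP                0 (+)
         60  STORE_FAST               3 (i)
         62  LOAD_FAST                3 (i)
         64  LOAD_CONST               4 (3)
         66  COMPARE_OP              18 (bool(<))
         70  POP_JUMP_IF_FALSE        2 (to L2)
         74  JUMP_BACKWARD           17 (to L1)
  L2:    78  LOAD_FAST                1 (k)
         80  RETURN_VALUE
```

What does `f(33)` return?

LOAD_FAST a → push 33. Stack: [33]
LOAD_CONST → push 4. Stack: [33, 4]
BINARY_OP << → 33 << 4 = 528. Stack: [528]
LOAD_FAST a → push 33. Stack: [528, 33]
BINARY_OP // → 528 // 33 = 16. Stack: [16]
STORE_FAST k → k=16. Stack: []
LOAD_FAST k → push 16. Stack: [16]
LOAD_CONST → push 11. Stack: [16, 11]
BINARY_OP | → 16 | 11 = 27. Stack: [27]
STORE_FAST p → p=27. Stack: []
LOAD_CONST → push 0. Stack: [0]
STORE_FAST i → i=0. Stack: []
LOAD_FAST i → push 0. Stack: [0]
LOAD_CONST → push 3. Stack: [0, 3]
COMPARE_OP bool(<) → 0 vs 3 = True. Stack: [True]
POP_JUMP_IF_FALSE → pop True; no jump. Stack: []
LOAD_FAST_LOAD_FAST k,p → push 16,27. Stack: [16, 27]
BINARY_OP | → 16 | 27 = 27. Stack: [27]
STORE_FAST k → k=27. Stack: []
LOAD_FAST i → push 0. Stack: [0]
LOAD_CONST → push 1. Stack: [0, 1]
BINARY_OP + → 0 + 1 = 1. Stack: [1]
STORE_FAST i → i=1. Stack: []
LOAD_FAST i → push 1. Stack: [1]
LOAD_CONST → push 3. Stack: [1, 3]
COMPARE_OP bool(<) → 1 vs 3 = True. Stack: [True]
POP_JUMP_IF_FALSE → pop True; no jump. Stack: []
LOAD_FAST_LOAD_FAST k,p → push 27,27. Stack: [27, 27]
BINARY_OP | → 27 | 27 = 27. Stack: [27]
STORE_FAST k → k=27. Stack: []
LOAD_FAST i → push 1. Stack: [1]
LOAD_CONST → push 1. Stack: [1, 1]
BINARY_OP + → 1 + 1 = 2. Stack: [2]
STORE_FAST i → i=2. Stack: []
LOAD_FAST i → push 2. Stack: [2]
LOAD_CONST → push 3. Stack: [2, 3]
COMPARE_OP bool(<) → 2 vs 3 = True. Stack: [True]
POP_JUMP_IF_FALSE → pop True; no jump. Stack: []
LOAD_FAST_LOAD_FAST k,p → push 27,27. Stack: [27, 27]
BINARY_OP | → 27 | 27 = 27. Stack: [27]
STORE_FAST k → k=27. Stack: []
LOAD_FAST i → push 2. Stack: [2]
LOAD_CONST → push 1. Stack: [2, 1]
BINARY_OP + → 2 + 1 = 3. Stack: [3]
STORE_FAST i → i=3. Stack: []
LOAD_FAST i → push 3. Stack: [3]
LOAD_CONST → push 3. Stack: [3, 3]
COMPARE_OP bool(<) → 3 vs 3 = False. Stack: [False]
POP_JUMP_IF_FALSE → pop False; jump. Stack: []
LOAD_FAST k → push 27. Stack: [27]
RETURN_VALUE → return 27.

27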